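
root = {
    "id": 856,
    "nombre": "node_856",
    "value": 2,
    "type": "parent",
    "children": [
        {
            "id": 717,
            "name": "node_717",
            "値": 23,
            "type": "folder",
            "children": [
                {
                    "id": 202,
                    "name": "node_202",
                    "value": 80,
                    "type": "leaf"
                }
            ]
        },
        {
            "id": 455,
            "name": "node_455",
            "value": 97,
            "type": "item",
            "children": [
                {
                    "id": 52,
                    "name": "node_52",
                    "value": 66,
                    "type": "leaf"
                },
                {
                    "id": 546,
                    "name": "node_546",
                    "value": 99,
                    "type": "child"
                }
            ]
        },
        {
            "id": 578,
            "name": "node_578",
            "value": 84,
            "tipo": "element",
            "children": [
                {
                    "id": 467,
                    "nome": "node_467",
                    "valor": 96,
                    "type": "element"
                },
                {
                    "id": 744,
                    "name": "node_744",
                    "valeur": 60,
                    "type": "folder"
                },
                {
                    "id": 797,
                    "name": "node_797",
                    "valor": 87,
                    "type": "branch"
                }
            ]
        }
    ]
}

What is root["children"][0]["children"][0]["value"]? 80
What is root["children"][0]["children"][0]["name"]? "node_202"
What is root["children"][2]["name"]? "node_578"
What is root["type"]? "parent"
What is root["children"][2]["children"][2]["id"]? 797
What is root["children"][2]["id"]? 578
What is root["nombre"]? "node_856"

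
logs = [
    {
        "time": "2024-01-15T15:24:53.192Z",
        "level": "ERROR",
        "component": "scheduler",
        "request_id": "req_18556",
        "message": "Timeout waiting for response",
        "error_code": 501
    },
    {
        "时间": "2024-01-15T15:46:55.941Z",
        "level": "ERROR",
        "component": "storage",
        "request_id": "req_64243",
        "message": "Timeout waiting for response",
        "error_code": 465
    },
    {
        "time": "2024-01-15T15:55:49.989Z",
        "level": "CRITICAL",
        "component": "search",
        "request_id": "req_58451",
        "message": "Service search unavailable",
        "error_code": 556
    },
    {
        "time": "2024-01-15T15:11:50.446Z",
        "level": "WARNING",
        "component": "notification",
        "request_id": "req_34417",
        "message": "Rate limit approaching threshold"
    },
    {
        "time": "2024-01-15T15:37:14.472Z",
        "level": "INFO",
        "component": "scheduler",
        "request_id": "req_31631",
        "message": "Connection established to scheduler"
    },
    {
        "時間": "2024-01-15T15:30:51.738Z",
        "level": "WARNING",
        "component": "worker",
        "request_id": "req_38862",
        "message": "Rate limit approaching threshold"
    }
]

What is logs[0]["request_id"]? "req_18556"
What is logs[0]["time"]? "2024-01-15T15:24:53.192Z"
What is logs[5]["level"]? "WARNING"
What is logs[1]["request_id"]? "req_64243"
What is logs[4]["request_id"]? "req_31631"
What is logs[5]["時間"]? "2024-01-15T15:30:51.738Z"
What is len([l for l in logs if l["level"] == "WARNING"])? 2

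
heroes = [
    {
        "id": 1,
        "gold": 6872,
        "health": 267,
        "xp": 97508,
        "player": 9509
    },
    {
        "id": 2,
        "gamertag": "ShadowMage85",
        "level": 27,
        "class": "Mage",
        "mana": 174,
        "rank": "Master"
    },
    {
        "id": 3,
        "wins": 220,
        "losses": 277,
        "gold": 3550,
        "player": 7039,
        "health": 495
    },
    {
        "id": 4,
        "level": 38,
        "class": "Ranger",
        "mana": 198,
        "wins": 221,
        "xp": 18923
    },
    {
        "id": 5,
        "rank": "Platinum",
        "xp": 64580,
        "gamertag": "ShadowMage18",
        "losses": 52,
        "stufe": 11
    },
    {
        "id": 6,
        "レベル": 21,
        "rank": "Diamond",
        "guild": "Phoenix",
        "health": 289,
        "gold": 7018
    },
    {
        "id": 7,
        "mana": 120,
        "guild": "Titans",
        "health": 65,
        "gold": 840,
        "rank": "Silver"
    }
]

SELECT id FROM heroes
[1, 2, 3, 4, 5, 6, 7]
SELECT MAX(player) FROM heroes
9509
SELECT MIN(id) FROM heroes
1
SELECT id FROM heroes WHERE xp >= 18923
[1, 4, 5]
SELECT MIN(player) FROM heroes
7039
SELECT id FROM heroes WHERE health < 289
[1, 7]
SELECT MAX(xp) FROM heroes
97508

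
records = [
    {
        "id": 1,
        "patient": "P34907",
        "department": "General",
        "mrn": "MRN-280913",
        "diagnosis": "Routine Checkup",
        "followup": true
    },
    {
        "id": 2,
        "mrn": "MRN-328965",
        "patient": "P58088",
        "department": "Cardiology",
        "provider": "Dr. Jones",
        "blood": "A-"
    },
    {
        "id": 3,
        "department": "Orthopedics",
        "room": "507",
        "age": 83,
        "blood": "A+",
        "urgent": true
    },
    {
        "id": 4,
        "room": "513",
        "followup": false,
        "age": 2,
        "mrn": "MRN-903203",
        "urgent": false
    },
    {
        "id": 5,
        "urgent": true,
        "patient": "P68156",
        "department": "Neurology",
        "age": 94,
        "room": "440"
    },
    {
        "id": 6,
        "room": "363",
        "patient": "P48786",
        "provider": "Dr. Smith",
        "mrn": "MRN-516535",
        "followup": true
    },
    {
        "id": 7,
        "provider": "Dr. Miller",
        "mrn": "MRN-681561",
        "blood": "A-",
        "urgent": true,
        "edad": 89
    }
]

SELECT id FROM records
[1, 2, 3, 4, 5, 6, 7]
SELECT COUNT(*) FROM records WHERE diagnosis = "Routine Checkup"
1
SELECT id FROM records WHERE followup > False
[1, 6]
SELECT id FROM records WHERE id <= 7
[1, 2, 3, 4, 5, 6, 7]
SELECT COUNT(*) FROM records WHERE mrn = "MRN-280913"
1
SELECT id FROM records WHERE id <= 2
[1, 2]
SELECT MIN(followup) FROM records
False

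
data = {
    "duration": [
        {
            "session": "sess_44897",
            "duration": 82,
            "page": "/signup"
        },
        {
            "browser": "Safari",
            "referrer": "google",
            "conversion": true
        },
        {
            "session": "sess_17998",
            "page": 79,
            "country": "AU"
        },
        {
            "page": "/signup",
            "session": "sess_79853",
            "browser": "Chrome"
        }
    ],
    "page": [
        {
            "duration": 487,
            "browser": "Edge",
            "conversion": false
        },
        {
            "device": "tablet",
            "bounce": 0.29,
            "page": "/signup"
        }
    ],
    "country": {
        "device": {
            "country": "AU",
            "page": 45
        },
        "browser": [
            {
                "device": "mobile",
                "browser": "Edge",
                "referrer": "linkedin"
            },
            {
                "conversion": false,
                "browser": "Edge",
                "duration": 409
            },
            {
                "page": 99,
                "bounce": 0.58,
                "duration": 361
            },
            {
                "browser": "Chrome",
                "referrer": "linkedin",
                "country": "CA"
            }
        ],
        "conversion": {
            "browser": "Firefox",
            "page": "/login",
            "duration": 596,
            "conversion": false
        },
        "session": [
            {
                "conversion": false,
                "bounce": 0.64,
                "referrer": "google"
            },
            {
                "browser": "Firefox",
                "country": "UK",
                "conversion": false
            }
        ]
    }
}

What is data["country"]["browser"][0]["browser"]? "Edge"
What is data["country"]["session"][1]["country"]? "UK"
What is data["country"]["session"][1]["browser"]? "Firefox"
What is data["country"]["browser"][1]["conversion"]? False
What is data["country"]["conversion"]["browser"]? "Firefox"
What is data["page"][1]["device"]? "tablet"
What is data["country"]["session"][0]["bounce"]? 0.64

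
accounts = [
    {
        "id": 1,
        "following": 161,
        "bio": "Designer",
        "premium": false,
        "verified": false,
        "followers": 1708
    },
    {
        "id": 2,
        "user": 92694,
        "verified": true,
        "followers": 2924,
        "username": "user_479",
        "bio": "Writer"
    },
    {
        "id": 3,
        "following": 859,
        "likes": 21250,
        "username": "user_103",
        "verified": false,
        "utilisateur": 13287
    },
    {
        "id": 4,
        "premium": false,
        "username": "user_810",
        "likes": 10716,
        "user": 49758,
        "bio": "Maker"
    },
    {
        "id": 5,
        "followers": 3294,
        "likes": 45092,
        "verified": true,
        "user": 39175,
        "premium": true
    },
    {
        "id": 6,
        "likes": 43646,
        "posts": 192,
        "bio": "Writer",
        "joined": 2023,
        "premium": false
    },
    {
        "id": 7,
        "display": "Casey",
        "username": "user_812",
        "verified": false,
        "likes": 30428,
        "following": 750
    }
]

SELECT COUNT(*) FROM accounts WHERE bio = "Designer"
1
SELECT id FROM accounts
[1, 2, 3, 4, 5, 6, 7]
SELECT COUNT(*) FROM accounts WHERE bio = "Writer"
2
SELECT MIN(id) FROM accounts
1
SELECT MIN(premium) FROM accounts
False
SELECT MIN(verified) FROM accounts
False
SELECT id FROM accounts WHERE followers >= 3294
[5]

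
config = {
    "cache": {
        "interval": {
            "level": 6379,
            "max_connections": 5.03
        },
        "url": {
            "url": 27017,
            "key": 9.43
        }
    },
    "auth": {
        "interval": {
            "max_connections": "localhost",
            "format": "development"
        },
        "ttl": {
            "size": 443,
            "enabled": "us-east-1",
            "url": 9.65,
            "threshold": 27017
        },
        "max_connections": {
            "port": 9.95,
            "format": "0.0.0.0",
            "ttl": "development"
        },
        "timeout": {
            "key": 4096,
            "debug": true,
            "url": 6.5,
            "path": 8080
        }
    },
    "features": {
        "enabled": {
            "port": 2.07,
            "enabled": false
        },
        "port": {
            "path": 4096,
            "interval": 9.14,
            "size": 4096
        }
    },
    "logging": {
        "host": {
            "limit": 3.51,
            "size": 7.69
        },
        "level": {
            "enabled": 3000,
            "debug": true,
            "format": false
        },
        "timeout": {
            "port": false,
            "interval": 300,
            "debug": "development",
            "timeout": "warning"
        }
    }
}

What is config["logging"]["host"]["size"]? 7.69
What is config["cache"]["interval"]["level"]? 6379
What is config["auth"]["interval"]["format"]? "development"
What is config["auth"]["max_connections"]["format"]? "0.0.0.0"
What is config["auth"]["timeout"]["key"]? 4096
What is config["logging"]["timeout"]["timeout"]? "warning"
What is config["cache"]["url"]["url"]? 27017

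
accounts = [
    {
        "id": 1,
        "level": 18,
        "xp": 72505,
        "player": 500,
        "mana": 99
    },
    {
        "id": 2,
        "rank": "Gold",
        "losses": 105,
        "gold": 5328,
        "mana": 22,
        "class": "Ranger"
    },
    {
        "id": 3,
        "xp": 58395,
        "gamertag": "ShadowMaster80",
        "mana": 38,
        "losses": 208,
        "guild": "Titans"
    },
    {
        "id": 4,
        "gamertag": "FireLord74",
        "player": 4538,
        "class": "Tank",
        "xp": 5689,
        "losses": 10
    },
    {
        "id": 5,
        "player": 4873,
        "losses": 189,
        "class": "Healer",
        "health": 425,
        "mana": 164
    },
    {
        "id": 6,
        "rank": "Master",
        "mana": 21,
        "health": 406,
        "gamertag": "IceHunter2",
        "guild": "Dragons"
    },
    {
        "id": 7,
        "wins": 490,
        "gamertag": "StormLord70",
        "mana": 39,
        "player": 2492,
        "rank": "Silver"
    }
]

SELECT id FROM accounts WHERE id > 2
[3, 4, 5, 6, 7]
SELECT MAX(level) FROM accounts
18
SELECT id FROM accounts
[1, 2, 3, 4, 5, 6, 7]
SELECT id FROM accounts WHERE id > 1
[2, 3, 4, 5, 6, 7]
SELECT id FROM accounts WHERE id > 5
[6, 7]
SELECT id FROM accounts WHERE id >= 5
[5, 6, 7]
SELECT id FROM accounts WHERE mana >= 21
[1, 2, 3, 5, 6, 7]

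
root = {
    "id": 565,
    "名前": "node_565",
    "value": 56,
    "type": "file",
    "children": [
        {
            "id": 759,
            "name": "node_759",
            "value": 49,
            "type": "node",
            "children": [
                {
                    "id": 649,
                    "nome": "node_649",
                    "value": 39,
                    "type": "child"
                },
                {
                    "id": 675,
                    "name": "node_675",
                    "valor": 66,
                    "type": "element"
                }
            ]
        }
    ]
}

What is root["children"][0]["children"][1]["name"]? "node_675"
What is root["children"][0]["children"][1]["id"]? 675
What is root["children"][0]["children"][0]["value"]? 39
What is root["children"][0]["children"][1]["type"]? "element"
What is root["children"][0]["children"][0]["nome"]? "node_649"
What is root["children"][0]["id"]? 759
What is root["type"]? "file"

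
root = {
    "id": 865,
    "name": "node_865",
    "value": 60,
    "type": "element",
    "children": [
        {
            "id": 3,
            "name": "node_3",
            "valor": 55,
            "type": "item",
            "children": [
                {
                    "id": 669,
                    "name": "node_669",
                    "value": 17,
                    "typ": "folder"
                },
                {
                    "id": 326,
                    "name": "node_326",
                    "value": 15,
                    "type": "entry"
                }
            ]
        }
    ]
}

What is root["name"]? "node_865"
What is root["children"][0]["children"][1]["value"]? 15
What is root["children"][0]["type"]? "item"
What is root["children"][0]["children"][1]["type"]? "entry"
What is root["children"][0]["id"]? 3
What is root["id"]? 865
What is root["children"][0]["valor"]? 55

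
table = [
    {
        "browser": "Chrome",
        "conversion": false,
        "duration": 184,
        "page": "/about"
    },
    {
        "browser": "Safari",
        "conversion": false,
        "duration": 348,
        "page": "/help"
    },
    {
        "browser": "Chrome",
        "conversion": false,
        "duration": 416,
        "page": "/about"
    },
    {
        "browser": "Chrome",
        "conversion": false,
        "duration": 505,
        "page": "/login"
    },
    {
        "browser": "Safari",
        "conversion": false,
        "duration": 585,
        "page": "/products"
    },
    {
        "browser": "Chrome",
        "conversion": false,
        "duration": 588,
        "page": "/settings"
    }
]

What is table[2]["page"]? "/about"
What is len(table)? 6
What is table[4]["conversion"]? False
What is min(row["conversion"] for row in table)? False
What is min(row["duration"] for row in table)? 184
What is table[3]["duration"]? 505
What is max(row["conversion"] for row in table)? False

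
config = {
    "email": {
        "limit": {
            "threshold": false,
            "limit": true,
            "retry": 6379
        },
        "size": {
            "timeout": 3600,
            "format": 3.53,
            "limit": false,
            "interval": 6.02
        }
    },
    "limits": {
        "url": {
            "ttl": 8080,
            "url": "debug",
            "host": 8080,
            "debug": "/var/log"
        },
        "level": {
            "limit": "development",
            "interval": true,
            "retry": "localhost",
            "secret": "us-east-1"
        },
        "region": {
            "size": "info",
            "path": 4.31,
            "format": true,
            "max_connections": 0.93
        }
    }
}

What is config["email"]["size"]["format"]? 3.53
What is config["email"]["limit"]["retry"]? 6379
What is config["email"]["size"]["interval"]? 6.02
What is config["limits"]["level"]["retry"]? "localhost"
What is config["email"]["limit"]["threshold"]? False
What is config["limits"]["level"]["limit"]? "development"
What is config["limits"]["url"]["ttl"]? 8080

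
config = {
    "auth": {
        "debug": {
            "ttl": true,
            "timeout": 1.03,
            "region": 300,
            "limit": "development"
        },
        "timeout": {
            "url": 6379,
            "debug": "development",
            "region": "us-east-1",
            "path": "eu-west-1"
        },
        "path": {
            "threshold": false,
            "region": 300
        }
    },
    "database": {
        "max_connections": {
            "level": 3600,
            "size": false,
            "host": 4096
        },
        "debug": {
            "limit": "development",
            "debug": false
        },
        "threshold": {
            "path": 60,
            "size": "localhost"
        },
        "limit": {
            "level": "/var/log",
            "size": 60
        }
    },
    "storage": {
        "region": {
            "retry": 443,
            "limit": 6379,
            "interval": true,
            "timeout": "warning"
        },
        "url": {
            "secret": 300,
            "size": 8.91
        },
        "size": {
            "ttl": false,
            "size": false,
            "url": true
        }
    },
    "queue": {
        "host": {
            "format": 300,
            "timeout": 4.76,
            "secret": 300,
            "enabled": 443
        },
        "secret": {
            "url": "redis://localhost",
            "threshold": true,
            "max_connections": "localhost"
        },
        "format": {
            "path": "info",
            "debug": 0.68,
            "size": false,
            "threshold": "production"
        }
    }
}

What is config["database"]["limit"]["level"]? "/var/log"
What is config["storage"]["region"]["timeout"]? "warning"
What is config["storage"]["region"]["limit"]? 6379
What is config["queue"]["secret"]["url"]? "redis://localhost"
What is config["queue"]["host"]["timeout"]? 4.76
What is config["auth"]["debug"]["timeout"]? 1.03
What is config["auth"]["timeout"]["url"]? 6379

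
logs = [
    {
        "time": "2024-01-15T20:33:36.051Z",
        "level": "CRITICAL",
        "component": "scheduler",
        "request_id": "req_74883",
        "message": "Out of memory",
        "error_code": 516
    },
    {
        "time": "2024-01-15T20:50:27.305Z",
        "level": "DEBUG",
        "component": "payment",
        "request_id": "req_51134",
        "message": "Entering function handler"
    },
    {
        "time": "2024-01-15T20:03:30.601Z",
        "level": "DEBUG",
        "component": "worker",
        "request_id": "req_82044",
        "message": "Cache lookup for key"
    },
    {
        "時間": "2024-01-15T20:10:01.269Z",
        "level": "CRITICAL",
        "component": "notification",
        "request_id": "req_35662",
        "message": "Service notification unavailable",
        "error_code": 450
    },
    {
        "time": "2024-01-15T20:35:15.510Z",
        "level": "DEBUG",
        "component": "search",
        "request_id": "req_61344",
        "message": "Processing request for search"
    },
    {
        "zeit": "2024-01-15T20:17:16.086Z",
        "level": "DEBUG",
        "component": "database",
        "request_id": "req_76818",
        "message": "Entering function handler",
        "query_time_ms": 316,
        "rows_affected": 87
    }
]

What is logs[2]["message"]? "Cache lookup for key"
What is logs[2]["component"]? "worker"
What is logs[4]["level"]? "DEBUG"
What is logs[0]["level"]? "CRITICAL"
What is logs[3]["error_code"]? 450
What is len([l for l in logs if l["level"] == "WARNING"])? 0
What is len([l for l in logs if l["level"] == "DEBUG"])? 4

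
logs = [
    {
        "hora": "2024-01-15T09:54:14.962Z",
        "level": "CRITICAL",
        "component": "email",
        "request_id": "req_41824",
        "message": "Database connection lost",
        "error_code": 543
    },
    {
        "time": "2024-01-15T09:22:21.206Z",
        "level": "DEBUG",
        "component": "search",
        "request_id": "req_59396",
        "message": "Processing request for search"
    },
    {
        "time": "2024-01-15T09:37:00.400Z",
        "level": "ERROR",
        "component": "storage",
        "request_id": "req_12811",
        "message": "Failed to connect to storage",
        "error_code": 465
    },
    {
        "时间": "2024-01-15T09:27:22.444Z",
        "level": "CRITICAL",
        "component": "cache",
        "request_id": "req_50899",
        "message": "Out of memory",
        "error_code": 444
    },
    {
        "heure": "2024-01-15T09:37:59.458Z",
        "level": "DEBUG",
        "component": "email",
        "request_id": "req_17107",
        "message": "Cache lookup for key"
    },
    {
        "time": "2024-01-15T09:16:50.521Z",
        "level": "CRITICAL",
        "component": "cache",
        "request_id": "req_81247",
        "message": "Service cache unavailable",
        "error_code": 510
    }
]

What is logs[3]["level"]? "CRITICAL"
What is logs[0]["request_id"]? "req_41824"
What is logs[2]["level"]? "ERROR"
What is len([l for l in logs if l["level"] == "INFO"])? 0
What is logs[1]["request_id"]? "req_59396"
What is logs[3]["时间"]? "2024-01-15T09:27:22.444Z"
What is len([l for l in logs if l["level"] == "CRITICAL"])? 3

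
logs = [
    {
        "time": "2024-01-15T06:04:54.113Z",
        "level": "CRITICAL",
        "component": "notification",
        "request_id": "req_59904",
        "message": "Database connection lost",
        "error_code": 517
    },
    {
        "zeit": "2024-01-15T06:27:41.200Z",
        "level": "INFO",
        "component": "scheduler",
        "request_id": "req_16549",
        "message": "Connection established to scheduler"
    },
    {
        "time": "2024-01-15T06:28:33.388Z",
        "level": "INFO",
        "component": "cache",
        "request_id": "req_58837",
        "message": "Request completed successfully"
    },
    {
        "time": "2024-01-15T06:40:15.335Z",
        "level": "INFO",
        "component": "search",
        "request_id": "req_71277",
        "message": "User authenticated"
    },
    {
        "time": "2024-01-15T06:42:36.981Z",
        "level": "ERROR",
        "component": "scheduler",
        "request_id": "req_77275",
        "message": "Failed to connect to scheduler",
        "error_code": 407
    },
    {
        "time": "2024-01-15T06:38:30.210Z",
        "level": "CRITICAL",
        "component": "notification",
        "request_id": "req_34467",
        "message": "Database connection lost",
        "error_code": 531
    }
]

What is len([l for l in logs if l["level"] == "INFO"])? 3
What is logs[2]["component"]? "cache"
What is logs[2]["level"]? "INFO"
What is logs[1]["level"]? "INFO"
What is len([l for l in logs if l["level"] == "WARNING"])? 0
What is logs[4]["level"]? "ERROR"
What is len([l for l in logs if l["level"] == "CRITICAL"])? 2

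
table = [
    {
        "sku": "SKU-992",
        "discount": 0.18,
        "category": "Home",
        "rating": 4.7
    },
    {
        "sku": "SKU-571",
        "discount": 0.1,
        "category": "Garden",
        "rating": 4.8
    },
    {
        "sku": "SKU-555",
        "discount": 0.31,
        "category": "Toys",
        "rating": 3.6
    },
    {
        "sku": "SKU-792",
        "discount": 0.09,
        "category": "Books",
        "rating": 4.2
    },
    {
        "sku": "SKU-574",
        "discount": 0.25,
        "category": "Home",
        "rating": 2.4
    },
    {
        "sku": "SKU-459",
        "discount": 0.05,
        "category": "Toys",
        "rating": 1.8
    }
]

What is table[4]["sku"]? "SKU-574"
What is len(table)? 6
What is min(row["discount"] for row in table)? 0.05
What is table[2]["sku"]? "SKU-555"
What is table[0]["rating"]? 4.7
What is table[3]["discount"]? 0.09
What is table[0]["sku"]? "SKU-992"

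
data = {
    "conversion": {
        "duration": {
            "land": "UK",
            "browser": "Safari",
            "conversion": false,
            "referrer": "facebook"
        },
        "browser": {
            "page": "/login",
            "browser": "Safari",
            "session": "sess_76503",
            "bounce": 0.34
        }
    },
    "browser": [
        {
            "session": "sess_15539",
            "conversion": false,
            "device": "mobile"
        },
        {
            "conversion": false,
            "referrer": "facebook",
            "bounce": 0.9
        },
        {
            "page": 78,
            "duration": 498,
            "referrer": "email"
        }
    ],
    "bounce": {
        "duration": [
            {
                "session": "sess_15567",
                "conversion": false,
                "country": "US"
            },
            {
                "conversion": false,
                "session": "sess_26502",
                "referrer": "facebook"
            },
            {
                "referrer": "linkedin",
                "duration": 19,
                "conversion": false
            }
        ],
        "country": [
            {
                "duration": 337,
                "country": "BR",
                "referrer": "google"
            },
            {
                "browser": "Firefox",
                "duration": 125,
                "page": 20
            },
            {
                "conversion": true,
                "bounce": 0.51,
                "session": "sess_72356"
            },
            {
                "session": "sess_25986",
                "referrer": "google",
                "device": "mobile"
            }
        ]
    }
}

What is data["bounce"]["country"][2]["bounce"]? 0.51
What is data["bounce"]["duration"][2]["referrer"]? "linkedin"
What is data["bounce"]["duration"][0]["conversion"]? False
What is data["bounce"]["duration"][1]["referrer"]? "facebook"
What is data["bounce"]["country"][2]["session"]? "sess_72356"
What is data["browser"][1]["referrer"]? "facebook"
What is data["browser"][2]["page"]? 78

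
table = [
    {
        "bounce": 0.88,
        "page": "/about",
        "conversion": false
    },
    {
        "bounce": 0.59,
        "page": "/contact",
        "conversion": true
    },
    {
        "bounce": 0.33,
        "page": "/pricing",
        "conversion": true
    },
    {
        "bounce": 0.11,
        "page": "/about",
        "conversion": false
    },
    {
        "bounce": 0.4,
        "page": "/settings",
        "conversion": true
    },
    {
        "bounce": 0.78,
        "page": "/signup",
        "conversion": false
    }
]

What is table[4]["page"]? "/settings"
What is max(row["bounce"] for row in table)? 0.88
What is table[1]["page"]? "/contact"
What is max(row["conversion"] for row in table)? True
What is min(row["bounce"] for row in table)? 0.11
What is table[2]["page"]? "/pricing"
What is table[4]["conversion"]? True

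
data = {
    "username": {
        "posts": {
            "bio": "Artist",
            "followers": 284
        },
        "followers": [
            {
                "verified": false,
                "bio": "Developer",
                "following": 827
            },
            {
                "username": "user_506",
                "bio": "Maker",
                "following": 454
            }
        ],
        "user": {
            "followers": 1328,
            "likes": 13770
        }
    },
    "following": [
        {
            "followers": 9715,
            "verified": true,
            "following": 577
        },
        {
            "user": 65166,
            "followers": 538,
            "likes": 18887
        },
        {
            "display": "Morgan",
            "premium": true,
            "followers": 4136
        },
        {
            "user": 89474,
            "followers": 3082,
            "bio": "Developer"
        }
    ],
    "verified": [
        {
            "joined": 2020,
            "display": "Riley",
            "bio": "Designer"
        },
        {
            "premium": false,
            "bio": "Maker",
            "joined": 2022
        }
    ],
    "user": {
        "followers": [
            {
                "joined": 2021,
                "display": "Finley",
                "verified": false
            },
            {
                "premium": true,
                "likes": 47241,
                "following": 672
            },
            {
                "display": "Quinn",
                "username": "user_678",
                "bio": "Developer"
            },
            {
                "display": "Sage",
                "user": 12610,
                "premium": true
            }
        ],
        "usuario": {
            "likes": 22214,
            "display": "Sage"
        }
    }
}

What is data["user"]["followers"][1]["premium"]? True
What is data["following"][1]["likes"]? 18887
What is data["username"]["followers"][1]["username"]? "user_506"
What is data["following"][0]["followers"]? 9715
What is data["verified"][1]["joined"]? 2022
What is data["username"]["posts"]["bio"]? "Artist"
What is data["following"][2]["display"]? "Morgan"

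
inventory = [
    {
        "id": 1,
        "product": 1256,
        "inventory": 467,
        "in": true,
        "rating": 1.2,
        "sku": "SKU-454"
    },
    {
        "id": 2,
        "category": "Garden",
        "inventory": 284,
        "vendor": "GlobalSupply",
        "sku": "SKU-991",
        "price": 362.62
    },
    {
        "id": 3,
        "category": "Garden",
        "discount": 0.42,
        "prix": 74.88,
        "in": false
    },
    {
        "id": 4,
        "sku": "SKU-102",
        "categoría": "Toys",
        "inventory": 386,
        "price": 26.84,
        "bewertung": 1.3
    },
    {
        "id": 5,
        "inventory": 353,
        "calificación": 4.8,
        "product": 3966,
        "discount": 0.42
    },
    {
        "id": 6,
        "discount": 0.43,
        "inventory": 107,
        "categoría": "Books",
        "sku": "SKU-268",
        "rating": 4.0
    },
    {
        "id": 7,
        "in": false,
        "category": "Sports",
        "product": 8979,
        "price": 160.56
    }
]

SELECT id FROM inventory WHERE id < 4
[1, 2, 3]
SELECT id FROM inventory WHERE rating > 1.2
[6]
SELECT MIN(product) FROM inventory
1256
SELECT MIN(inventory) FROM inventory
107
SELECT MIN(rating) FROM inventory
1.2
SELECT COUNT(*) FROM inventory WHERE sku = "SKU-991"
1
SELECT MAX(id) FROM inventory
7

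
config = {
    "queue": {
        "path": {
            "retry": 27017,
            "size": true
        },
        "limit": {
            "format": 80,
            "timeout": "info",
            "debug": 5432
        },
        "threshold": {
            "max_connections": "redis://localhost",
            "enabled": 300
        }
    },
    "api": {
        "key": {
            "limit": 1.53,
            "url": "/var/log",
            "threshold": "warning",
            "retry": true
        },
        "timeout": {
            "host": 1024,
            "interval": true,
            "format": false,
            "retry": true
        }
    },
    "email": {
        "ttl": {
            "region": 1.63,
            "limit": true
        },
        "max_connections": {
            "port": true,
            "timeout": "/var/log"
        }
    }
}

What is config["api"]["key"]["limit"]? 1.53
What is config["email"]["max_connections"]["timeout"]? "/var/log"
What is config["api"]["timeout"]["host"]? 1024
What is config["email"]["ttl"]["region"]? 1.63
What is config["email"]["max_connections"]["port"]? True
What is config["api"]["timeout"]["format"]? False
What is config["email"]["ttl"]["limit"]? True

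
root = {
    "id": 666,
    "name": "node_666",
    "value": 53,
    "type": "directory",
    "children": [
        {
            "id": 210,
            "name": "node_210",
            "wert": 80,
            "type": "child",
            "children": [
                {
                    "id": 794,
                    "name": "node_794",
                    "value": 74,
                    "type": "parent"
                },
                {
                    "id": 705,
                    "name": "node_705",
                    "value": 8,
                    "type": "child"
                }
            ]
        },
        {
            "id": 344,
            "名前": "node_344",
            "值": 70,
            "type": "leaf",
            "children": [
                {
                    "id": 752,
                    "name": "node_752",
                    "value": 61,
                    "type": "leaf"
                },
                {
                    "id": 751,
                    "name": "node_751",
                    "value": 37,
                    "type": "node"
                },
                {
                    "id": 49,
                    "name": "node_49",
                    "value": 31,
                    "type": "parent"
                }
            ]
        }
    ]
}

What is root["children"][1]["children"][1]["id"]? 751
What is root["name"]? "node_666"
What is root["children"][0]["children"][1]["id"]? 705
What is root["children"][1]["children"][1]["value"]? 37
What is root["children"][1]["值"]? 70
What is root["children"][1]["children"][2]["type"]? "parent"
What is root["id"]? 666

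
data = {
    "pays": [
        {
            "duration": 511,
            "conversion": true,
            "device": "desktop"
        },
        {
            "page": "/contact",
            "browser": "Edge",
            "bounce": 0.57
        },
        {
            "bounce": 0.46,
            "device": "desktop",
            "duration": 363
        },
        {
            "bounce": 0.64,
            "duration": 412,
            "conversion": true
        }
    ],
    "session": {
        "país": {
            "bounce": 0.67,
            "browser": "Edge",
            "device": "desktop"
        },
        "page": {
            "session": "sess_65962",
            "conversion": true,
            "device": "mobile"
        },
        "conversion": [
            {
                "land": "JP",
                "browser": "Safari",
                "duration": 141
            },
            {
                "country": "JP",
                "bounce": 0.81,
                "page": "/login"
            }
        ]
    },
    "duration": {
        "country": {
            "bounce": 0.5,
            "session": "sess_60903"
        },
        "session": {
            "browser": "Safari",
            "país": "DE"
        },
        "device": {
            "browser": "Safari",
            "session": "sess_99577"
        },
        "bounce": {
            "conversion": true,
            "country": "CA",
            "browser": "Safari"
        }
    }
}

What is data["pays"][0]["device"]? "desktop"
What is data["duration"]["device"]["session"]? "sess_99577"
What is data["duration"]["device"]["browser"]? "Safari"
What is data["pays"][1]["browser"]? "Edge"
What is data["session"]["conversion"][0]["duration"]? 141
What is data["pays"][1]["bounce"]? 0.57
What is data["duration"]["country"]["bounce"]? 0.5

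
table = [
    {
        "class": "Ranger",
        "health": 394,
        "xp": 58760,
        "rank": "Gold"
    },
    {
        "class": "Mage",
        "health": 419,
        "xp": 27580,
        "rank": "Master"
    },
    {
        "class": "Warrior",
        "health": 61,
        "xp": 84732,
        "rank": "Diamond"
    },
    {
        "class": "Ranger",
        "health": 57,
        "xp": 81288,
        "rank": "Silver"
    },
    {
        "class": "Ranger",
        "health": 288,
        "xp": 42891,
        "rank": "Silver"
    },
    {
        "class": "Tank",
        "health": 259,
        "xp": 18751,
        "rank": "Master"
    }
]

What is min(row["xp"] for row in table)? 18751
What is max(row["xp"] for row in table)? 84732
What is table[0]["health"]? 394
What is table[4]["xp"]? 42891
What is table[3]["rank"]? "Silver"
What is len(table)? 6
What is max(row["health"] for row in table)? 419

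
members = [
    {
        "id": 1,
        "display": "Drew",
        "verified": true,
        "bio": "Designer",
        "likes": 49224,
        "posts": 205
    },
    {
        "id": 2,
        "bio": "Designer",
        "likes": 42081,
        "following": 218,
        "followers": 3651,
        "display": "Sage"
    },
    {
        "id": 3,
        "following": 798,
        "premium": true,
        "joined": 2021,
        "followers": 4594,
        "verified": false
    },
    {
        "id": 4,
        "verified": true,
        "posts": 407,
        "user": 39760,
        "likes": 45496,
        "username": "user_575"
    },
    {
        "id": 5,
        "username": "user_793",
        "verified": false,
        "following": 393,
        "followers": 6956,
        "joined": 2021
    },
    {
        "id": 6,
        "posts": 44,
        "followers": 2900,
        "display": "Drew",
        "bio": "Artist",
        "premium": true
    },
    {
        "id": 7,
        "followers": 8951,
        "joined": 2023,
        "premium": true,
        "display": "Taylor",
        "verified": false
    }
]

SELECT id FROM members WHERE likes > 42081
[1, 4]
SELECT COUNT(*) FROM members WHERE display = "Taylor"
1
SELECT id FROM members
[1, 2, 3, 4, 5, 6, 7]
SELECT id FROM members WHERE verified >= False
[1, 3, 4, 5, 7]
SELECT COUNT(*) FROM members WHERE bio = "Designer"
2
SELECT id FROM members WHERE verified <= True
[1, 3, 4, 5, 7]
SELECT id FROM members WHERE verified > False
[1, 4]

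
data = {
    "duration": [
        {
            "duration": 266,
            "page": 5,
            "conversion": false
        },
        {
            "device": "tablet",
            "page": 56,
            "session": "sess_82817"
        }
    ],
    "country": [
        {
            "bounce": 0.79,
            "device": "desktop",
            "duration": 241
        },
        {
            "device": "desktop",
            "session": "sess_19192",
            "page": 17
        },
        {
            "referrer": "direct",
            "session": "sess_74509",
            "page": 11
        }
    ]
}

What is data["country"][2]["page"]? 11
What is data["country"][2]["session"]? "sess_74509"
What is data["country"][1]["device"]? "desktop"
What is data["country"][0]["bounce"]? 0.79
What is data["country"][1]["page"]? 17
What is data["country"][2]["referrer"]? "direct"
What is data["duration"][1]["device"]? "tablet"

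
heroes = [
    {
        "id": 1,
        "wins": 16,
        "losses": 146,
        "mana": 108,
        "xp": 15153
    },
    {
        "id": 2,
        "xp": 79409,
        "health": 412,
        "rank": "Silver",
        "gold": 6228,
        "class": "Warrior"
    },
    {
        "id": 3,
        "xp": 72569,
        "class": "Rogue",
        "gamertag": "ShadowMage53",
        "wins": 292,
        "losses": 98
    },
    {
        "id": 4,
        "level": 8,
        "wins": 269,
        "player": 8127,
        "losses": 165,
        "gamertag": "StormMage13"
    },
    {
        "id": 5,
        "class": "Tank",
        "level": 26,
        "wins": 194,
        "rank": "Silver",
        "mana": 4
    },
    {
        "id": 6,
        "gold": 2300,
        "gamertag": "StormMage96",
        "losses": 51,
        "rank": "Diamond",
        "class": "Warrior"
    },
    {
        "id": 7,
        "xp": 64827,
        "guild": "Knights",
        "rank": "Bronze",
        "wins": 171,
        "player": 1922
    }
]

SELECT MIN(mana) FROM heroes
4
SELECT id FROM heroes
[1, 2, 3, 4, 5, 6, 7]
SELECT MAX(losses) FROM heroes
165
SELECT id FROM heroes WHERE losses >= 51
[1, 3, 4, 6]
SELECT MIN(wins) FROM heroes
16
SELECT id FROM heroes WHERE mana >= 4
[1, 5]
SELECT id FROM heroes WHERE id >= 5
[5, 6, 7]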